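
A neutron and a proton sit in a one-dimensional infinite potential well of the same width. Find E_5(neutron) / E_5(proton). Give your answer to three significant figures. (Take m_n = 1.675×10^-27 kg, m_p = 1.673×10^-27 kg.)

0.999

E_n ∝ 1/m at fixed n and L, so the ratio is m_p/m_n = 1.673×10^-27/1.675×10^-27 = 0.999.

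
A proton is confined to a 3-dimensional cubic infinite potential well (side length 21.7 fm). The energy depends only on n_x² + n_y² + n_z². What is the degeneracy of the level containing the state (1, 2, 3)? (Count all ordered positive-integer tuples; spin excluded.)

The level has n_x² + n_y² + n_z² = 14. The ordered positive-integer solutions are (1, 2, 3), (1, 3, 2), (2, 1, 3), (2, 3, 1), (3, 1, 2), (3, 2, 1).
That gives 6 states.

degeneracy = 6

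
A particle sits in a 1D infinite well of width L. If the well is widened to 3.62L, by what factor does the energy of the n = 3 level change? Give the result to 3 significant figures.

0.0763

E_n ∝ 1/L², so the energy scales by 1/3.62² = 0.0763.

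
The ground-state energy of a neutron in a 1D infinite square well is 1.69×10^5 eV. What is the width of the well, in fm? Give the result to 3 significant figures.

L = 34.8 fm

From E_n = n²h²/(8m_nL²), L = n·h/√(8m_nE_n).
E_1 = 1.69×10^5 eV = 2.707×10^-14 J, so L = 1·6.626×10^-34/√(8·1.675×10^-27·2.707×10^-14) = 3.48×10^-14 m = 34.8 fm.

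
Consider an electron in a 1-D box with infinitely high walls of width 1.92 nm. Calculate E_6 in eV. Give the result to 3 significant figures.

E_6 = 3.67 eV

For an infinite well E_n = n²h²/(8m_eL²), so E_1 = h²/(8m_eL²) = (6.626×10^-34)²/(8·9.109×10^-31·(1.92×10^-9 m)²) = 1.634×10^-20 J.
Then E_6 = 6²·E_1 = 36·1.634×10^-20 J = 5.882×10^-19 J.
Converting, E_6 = 5.882×10^-19 J / (1.602×10^-19 J/eV) = 3.67 eV.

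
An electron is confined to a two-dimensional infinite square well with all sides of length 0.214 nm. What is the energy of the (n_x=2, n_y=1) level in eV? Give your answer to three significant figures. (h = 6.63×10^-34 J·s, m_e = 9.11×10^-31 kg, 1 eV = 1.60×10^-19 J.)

For a 2D rectangular well E = (h²/8m_e)·Σ n_i²/L_i² = (6.63×10^-34)²/(8·9.11×10^-31) · [2²/(0.214 nm)² + 1²/(0.214 nm)²].
Evaluating gives E = 6.585×10^-18 J = 41.2 eV.

E = 41.2 eV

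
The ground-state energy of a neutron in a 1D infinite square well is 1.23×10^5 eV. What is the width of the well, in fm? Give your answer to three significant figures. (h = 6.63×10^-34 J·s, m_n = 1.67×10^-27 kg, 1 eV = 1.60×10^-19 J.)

L = 40.9 fm

From E_n = n²h²/(8m_nL²), L = n·h/√(8m_nE_n).
E_1 = 1.23×10^5 eV = 1.968×10^-14 J, so L = 1·6.63×10^-34/√(8·1.67×10^-27·1.968×10^-14) = 4.09×10^-14 m = 40.9 fm.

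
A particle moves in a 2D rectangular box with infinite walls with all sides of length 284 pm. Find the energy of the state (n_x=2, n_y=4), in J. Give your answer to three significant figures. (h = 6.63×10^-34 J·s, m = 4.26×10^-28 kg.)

E = 3.20×10^-20 J

For a 2D rectangular well E = (h²/8m)·Σ n_i²/L_i² = (6.63×10^-34)²/(8·4.26×10^-28) · [2²/(284 pm)² + 4²/(284 pm)²].
Evaluating gives E = 3.20×10^-20 J.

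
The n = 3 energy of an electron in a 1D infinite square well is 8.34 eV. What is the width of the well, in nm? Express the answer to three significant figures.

L = 0.637 nm

From E_n = n²h²/(8m_eL²), L = n·h/√(8m_eE_n).
E_3 = 8.34 eV = 1.336×10^-18 J, so L = 3·6.626×10^-34/√(8·9.109×10^-31·1.336×10^-18) = 6.37×10^-10 m = 0.637 nm.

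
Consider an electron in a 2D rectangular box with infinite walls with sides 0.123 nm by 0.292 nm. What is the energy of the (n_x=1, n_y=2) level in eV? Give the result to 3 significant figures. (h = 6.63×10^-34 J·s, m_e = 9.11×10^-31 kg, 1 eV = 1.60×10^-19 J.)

For a 2D rectangular well E = (h²/8m_e)·Σ n_i²/L_i² = (6.63×10^-34)²/(8·9.11×10^-31) · [1²/(0.123 nm)² + 2²/(0.292 nm)²].
Evaluating gives E = 6.816×10^-18 J = 42.6 eV.

E = 42.6 eV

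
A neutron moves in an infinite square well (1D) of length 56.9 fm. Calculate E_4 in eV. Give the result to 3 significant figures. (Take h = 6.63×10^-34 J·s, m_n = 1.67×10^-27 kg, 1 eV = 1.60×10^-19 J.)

E_4 = 1.02×10^6 eV

For an infinite well E_n = n²h²/(8m_nL²), so E_1 = h²/(8m_nL²) = (6.63×10^-34)²/(8·1.67×10^-27·(5.69×10^-14 m)²) = 1.016×10^-14 J.
Then E_4 = 4²·E_1 = 16·1.016×10^-14 J = 1.626×10^-13 J.
Converting, E_4 = 1.626×10^-13 J / (1.60×10^-19 J/eV) = 1.02×10^6 eV.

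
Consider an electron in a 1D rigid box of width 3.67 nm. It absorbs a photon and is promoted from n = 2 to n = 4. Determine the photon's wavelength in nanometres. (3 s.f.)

E_1 = h²/(8m_eL²) = 4.473×10^-21 J, so ΔE = (4² − 2²)E_1 = 5.368×10^-20 J.
λ = hc/ΔE = (6.626×10^-34·2.998×10^8)/5.368×10^-20 = 3.70×10^-6 m = 3.70×10^3 nm.

λ = 3.70×10^3 nm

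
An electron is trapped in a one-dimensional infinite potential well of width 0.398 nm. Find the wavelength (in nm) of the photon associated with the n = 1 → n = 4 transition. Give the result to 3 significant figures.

E_1 = h²/(8m_eL²) = 3.803×10^-19 J, so ΔE = (4² − 1²)E_1 = 5.704×10^-18 J.
λ = hc/ΔE = (6.626×10^-34·2.998×10^8)/5.704×10^-18 = 3.48×10^-8 m = 34.8 nm.

λ = 34.8 nm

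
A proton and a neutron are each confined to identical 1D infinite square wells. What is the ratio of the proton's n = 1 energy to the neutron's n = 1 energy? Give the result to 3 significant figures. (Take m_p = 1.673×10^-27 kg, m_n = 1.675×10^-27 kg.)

E_n ∝ 1/m at fixed n and L, so the ratio is m_n/m_p = 1.675×10^-27/1.673×10^-27 = 1.00.

1.00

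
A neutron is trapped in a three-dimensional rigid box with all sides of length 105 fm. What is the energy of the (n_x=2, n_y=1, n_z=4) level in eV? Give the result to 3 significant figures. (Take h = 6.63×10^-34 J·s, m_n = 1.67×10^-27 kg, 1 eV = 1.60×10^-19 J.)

E = 3.92×10^5 eV

For a 3D rectangular well E = (h²/8m_n)·Σ n_i²/L_i² = (6.63×10^-34)²/(8·1.67×10^-27) · [2²/(105 fm)² + 1²/(105 fm)² + 4²/(105 fm)²].
Evaluating gives E = 6.267×10^-14 J = 3.92×10^5 eV.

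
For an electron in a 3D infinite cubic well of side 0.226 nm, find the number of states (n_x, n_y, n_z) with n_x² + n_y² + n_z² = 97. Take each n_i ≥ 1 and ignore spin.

degeneracy = 3

The level has n_x² + n_y² + n_z² = 97. The ordered positive-integer solutions are (5, 6, 6), (6, 5, 6), (6, 6, 5).
That gives 3 states.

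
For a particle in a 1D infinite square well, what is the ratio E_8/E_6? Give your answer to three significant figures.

E_n ∝ n², so E_8/E_6 = 8²/6² = 64/36 = 1.78.

1.78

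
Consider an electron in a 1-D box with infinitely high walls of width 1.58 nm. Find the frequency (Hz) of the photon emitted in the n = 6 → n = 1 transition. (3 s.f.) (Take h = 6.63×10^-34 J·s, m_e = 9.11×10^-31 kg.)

E_1 = h²/(8m_eL²) = 2.416×10^-20 J and ΔE = (6² − 1²)E_1 = 8.456×10^-19 J.
f = ΔE/h = 8.456×10^-19/6.63×10^-34 = 1.28×10^15 Hz.

f = 1.28×10^15 Hz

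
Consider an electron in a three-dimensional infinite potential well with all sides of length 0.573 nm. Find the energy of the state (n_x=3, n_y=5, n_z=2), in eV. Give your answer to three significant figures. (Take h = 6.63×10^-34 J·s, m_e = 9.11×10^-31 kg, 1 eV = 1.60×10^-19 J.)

For a 3D rectangular well E = (h²/8m_e)·Σ n_i²/L_i² = (6.63×10^-34)²/(8·9.11×10^-31) · [3²/(0.573 nm)² + 5²/(0.573 nm)² + 2²/(0.573 nm)²].
Evaluating gives E = 6.981×10^-18 J = 43.6 eV.

E = 43.6 eV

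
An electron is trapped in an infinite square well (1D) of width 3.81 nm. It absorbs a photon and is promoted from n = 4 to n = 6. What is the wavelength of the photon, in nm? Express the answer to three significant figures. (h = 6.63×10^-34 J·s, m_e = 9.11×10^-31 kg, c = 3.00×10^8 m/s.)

E_1 = h²/(8m_eL²) = 4.155×10^-21 J, so ΔE = (6² − 4²)E_1 = 8.310×10^-20 J.
λ = hc/ΔE = (6.63×10^-34·3.00×10^8)/8.310×10^-20 = 2.39×10^-6 m = 2.39×10^3 nm.

λ = 2.39×10^3 nm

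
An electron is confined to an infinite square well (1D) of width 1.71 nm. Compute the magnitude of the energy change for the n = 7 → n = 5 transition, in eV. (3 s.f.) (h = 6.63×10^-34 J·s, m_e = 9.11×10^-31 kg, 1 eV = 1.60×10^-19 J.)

|ΔE| = 3.09 eV

E_1 = h²/(8m_eL²) = 2.063×10^-20 J.
|ΔE| = |7² − 5²|·E_1 = 24·2.063×10^-20 J = 4.951×10^-19 J = 3.09 eV.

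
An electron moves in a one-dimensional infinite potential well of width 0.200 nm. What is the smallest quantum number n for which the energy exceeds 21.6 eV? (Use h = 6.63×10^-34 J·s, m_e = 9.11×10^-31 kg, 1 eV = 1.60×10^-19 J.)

E_1 = h²/(8m_eL²) = 1.508×10^-18 J = 9.425 eV.
Need n² > 21.6/9.425 = 2.292, i.e. n > 1.514.
The smallest integer satisfying this is n = 2.

n = 2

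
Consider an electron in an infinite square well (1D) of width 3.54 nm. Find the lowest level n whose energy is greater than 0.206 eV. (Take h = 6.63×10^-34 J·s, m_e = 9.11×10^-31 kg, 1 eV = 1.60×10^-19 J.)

E_1 = h²/(8m_eL²) = 4.813×10^-21 J = 0.03008 eV.
Need n² > 0.206/0.03008 = 6.848, i.e. n > 2.617.
The smallest integer satisfying this is n = 3.

n = 3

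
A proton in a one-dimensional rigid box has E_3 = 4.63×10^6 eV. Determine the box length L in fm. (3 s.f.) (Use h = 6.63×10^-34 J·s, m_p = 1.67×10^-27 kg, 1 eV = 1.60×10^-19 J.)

L = 20.0 fm

From E_n = n²h²/(8m_pL²), L = n·h/√(8m_pE_n).
E_3 = 4.63×10^6 eV = 7.408×10^-13 J, so L = 3·6.63×10^-34/√(8·1.67×10^-27·7.408×10^-13) = 2.00×10^-14 m = 20.0 fm.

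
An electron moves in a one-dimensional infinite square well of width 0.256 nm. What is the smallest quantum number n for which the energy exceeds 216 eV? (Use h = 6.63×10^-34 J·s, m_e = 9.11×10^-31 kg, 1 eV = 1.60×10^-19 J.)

E_1 = h²/(8m_eL²) = 9.203×10^-19 J = 5.752 eV.
Need n² > 216/5.752 = 37.55, i.e. n > 6.128.
The smallest integer satisfying this is n = 7.

n = 7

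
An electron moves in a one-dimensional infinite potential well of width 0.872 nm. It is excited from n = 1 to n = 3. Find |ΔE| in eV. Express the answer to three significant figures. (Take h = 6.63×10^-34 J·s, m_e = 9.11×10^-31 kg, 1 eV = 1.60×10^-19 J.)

E_1 = h²/(8m_eL²) = 7.932×10^-20 J.
|ΔE| = |1² − 3²|·E_1 = 8·7.932×10^-20 J = 6.346×10^-19 J = 3.97 eV.

|ΔE| = 3.97 eV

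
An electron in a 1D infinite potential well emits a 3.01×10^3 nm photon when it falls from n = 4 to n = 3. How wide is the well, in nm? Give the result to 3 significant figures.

The photon carries ΔE = hc/λ = 6.626×10^-34·2.998×10^8/3.01×10^-6 m = 6.600×10^-20 J.
Since ΔE = (4² − 3²)E_1, E_1 = 9.429×10^-21 J, and L = h/√(8m_eE_1) = 2.53×10^-9 m = 2.53 nm.

L = 2.53 nm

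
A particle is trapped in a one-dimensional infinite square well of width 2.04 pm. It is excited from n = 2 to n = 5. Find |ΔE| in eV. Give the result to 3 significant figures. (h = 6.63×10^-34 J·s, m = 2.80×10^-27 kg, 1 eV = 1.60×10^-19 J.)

|ΔE| = 619 eV

E_1 = h²/(8mL²) = 4.715×10^-18 J.
|ΔE| = |2² − 5²|·E_1 = 21·4.715×10^-18 J = 9.901×10^-17 J = 619 eV.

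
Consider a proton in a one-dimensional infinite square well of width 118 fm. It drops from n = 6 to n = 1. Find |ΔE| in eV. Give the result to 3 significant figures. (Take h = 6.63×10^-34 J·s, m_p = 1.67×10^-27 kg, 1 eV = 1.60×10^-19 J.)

|ΔE| = 5.17×10^5 eV

E_1 = h²/(8m_pL²) = 2.363×10^-15 J.
|ΔE| = |6² − 1²|·E_1 = 35·2.363×10^-15 J = 8.270×10^-14 J = 5.17×10^5 eV.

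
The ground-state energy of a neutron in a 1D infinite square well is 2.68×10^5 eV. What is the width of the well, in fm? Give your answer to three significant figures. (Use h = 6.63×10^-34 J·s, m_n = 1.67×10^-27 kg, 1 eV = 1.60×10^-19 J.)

From E_n = n²h²/(8m_nL²), L = n·h/√(8m_nE_n).
E_1 = 2.68×10^5 eV = 4.288×10^-14 J, so L = 1·6.63×10^-34/√(8·1.67×10^-27·4.288×10^-14) = 2.77×10^-14 m = 27.7 fm.

L = 27.7 fm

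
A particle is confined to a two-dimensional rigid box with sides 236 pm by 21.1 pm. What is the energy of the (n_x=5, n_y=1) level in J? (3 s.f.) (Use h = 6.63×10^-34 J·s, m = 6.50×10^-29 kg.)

E = 2.28×10^-18 J

For a 2D rectangular well E = (h²/8m)·Σ n_i²/L_i² = (6.63×10^-34)²/(8·6.50×10^-29) · [5²/(236 pm)² + 1²/(21.1 pm)²].
Evaluating gives E = 2.28×10^-18 J.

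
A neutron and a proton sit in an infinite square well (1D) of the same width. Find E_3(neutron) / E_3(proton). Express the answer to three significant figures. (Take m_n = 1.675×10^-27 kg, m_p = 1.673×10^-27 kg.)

E_n ∝ 1/m at fixed n and L, so the ratio is m_p/m_n = 1.673×10^-27/1.675×10^-27 = 0.999.

0.999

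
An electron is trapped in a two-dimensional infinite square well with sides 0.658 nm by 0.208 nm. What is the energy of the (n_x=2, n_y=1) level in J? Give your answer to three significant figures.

E = 1.95×10^-18 J

For a 2D rectangular well E = (h²/8m_e)·Σ n_i²/L_i² = (6.626×10^-34)²/(8·9.109×10^-31) · [2²/(0.658 nm)² + 1²/(0.208 nm)²].
Evaluating gives E = 1.95×10^-18 J.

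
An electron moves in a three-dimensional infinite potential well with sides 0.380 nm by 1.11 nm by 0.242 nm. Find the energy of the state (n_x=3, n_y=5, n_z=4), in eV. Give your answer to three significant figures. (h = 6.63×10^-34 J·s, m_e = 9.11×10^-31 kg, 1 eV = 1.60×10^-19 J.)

E = 134 eV

For a 3D rectangular well E = (h²/8m_e)·Σ n_i²/L_i² = (6.63×10^-34)²/(8·9.11×10^-31) · [3²/(0.380 nm)² + 5²/(1.11 nm)² + 4²/(0.242 nm)²].
Evaluating gives E = 2.146×10^-17 J = 134 eV.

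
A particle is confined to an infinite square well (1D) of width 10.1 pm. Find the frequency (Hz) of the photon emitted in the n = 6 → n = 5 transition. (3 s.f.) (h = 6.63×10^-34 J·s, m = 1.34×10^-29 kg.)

E_1 = h²/(8mL²) = 4.020×10^-17 J and ΔE = (6² − 5²)E_1 = 4.422×10^-16 J.
f = ΔE/h = 4.422×10^-16/6.63×10^-34 = 6.67×10^17 Hz.

f = 6.67×10^17 Hz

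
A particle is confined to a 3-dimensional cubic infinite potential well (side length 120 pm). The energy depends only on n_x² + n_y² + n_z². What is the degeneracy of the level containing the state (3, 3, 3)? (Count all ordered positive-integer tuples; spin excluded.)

degeneracy = 4

The level has n_x² + n_y² + n_z² = 27. The ordered positive-integer solutions are (1, 1, 5), (1, 5, 1), (3, 3, 3), (5, 1, 1).
That gives 4 states.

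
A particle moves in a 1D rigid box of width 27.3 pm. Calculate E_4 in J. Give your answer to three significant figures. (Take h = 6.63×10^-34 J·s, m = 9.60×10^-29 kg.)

For an infinite well E_n = n²h²/(8mL²), so E_1 = h²/(8mL²) = (6.63×10^-34)²/(8·9.60×10^-29·(2.73×10^-11 m)²) = 7.680×10^-19 J.
Then E_4 = 4²·E_1 = 16·7.680×10^-19 J = 1.23×10^-17 J.

E_4 = 1.23×10^-17 J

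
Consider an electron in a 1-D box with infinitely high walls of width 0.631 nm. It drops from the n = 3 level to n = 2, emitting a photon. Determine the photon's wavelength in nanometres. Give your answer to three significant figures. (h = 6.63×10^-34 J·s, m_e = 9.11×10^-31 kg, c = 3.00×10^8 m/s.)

E_1 = h²/(8m_eL²) = 1.515×10^-19 J, so ΔE = (3² − 2²)E_1 = 7.575×10^-19 J.
λ = hc/ΔE = (6.63×10^-34·3.00×10^8)/7.575×10^-19 = 2.63×10^-7 m = 263 nm.

λ = 263 nm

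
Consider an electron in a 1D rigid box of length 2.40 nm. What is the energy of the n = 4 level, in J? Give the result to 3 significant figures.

E_4 = 1.67×10^-19 J

For an infinite well E_n = n²h²/(8m_eL²), so E_1 = h²/(8m_eL²) = (6.626×10^-34)²/(8·9.109×10^-31·(2.40×10^-9 m)²) = 1.046×10^-20 J.
Then E_4 = 4²·E_1 = 16·1.046×10^-20 J = 1.67×10^-19 J.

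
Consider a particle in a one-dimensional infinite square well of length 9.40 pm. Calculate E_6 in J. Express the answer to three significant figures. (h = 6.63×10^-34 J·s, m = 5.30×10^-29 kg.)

E_6 = 4.22×10^-16 J

For an infinite well E_n = n²h²/(8mL²), so E_1 = h²/(8mL²) = (6.63×10^-34)²/(8·5.30×10^-29·(9.40×10^-12 m)²) = 1.173×10^-17 J.
Then E_6 = 6²·E_1 = 36·1.173×10^-17 J = 4.22×10^-16 J.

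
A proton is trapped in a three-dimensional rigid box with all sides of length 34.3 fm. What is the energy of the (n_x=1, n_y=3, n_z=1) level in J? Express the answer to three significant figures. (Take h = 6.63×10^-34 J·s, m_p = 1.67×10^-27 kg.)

For a 3D rectangular well E = (h²/8m_p)·Σ n_i²/L_i² = (6.63×10^-34)²/(8·1.67×10^-27) · [1²/(34.3 fm)² + 3²/(34.3 fm)² + 1²/(34.3 fm)²].
Evaluating gives E = 3.08×10^-13 J.

E = 3.08×10^-13 J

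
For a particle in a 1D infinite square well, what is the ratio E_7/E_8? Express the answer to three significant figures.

E_n ∝ n², so E_7/E_8 = 7²/8² = 49/64 = 0.766.

0.766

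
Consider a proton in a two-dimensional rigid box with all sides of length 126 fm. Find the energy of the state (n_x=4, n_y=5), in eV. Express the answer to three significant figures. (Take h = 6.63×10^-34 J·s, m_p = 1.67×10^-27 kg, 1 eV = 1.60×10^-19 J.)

For a 2D rectangular well E = (h²/8m_p)·Σ n_i²/L_i² = (6.63×10^-34)²/(8·1.67×10^-27) · [4²/(126 fm)² + 5²/(126 fm)²].
Evaluating gives E = 8.497×10^-14 J = 5.31×10^5 eV.

E = 5.31×10^5 eV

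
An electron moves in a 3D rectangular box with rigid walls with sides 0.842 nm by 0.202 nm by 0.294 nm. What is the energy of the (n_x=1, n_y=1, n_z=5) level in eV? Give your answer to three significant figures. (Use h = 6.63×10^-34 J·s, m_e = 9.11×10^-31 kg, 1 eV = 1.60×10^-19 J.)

For a 3D rectangular well E = (h²/8m_e)·Σ n_i²/L_i² = (6.63×10^-34)²/(8·9.11×10^-31) · [1²/(0.842 nm)² + 1²/(0.202 nm)² + 5²/(0.294 nm)²].
Evaluating gives E = 1.901×10^-17 J = 119 eV.

E = 119 eV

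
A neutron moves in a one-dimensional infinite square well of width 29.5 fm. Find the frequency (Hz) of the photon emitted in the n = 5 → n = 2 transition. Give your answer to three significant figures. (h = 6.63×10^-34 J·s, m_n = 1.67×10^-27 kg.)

f = 1.20×10^21 Hz

E_1 = h²/(8m_nL²) = 3.781×10^-14 J and ΔE = (5² − 2²)E_1 = 7.940×10^-13 J.
f = ΔE/h = 7.940×10^-13/6.63×10^-34 = 1.20×10^21 Hz.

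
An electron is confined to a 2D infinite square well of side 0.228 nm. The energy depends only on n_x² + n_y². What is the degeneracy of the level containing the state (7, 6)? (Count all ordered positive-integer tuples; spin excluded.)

degeneracy = 4

The level has n_x² + n_y² = 85. The ordered positive-integer solutions are (2, 9), (6, 7), (7, 6), (9, 2).
That gives 4 states.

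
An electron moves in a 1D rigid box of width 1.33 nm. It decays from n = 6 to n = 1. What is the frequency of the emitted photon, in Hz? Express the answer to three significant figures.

E_1 = h²/(8m_eL²) = 3.406×10^-20 J and ΔE = (6² − 1²)E_1 = 1.192×10^-18 J.
f = ΔE/h = 1.192×10^-18/6.626×10^-34 = 1.80×10^15 Hz.

f = 1.80×10^15 Hz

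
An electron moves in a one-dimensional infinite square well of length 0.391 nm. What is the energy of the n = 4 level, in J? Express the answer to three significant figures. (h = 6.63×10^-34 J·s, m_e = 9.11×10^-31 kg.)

E_4 = 6.31×10^-18 J

For an infinite well E_n = n²h²/(8m_eL²), so E_1 = h²/(8m_eL²) = (6.63×10^-34)²/(8·9.11×10^-31·(3.91×10^-10 m)²) = 3.945×10^-19 J.
Then E_4 = 4²·E_1 = 16·3.945×10^-19 J = 6.31×10^-18 J.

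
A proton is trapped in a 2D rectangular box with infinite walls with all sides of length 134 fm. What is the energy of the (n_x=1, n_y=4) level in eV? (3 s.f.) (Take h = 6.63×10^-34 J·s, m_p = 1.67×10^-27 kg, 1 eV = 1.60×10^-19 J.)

E = 1.95×10^5 eV

For a 2D rectangular well E = (h²/8m_p)·Σ n_i²/L_i² = (6.63×10^-34)²/(8·1.67×10^-27) · [1²/(134 fm)² + 4²/(134 fm)²].
Evaluating gives E = 3.115×10^-14 J = 1.95×10^5 eV.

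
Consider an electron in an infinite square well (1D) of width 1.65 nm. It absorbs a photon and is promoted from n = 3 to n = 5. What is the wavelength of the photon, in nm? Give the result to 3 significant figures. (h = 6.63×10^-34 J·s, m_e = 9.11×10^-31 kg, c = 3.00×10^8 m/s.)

E_1 = h²/(8m_eL²) = 2.215×10^-20 J, so ΔE = (5² − 3²)E_1 = 3.544×10^-19 J.
λ = hc/ΔE = (6.63×10^-34·3.00×10^8)/3.544×10^-19 = 5.61×10^-7 m = 561 nm.

λ = 561 nm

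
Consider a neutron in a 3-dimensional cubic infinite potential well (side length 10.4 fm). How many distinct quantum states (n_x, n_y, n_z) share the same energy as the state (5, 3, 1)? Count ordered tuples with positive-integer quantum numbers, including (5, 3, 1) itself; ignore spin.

degeneracy = 6

The level has n_x² + n_y² + n_z² = 35. The ordered positive-integer solutions are (1, 3, 5), (1, 5, 3), (3, 1, 5), (3, 5, 1), (5, 1, 3), (5, 3, 1).
That gives 6 states.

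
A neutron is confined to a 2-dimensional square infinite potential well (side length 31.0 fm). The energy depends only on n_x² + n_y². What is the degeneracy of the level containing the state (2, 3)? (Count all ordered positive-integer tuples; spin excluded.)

The level has n_x² + n_y² = 13. The ordered positive-integer solutions are (2, 3), (3, 2).
That gives 2 states.

degeneracy = 2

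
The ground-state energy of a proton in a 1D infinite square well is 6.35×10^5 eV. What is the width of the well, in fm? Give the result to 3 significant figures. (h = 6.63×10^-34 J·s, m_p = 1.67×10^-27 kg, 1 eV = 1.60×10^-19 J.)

L = 18.0 fm

From E_n = n²h²/(8m_pL²), L = n·h/√(8m_pE_n).
E_1 = 6.35×10^5 eV = 1.016×10^-13 J, so L = 1·6.63×10^-34/√(8·1.67×10^-27·1.016×10^-13) = 1.80×10^-14 m = 18.0 fm.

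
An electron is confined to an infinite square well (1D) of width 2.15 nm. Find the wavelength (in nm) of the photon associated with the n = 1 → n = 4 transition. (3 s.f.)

E_1 = h²/(8m_eL²) = 1.303×10^-20 J, so ΔE = (4² − 1²)E_1 = 1.955×10^-19 J.
λ = hc/ΔE = (6.626×10^-34·2.998×10^8)/1.955×10^-19 = 1.02×10^-6 m = 1.02×10^3 nm.

λ = 1.02×10^3 nm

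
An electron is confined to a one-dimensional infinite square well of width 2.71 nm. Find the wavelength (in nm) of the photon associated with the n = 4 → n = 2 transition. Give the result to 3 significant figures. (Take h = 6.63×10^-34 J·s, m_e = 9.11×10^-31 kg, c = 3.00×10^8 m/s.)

λ = 2.02×10^3 nm

E_1 = h²/(8m_eL²) = 8.213×10^-21 J, so ΔE = (4² − 2²)E_1 = 9.856×10^-20 J.
λ = hc/ΔE = (6.63×10^-34·3.00×10^8)/9.856×10^-20 = 2.02×10^-6 m = 2.02×10^3 nm.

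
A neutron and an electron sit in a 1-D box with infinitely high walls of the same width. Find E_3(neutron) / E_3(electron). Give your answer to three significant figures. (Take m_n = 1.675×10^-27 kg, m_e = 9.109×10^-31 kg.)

5.44×10^-4

E_n ∝ 1/m at fixed n and L, so the ratio is m_e/m_n = 9.109×10^-31/1.675×10^-27 = 5.44×10^-4.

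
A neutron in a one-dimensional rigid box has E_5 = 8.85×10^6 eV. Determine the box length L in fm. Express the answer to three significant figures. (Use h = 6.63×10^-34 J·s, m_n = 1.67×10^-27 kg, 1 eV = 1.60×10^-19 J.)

L = 24.1 fm

From E_n = n²h²/(8m_nL²), L = n·h/√(8m_nE_n).
E_5 = 8.85×10^6 eV = 1.416×10^-12 J, so L = 5·6.63×10^-34/√(8·1.67×10^-27·1.416×10^-12) = 2.41×10^-14 m = 24.1 fm.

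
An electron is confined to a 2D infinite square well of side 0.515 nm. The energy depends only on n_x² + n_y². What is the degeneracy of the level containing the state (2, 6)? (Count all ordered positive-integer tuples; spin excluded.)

degeneracy = 2

The level has n_x² + n_y² = 40. The ordered positive-integer solutions are (2, 6), (6, 2).
That gives 2 states.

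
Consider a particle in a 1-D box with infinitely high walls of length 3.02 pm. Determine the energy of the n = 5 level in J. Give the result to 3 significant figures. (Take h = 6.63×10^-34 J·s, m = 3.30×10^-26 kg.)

For an infinite well E_n = n²h²/(8mL²), so E_1 = h²/(8mL²) = (6.63×10^-34)²/(8·3.30×10^-26·(3.02×10^-12 m)²) = 1.826×10^-19 J.
Then E_5 = 5²·E_1 = 25·1.826×10^-19 J = 4.56×10^-18 J.

E_5 = 4.56×10^-18 J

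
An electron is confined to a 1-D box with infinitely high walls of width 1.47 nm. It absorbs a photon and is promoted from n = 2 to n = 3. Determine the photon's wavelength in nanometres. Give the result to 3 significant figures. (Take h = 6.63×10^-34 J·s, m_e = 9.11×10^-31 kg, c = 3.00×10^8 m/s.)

λ = 1.43×10^3 nm

E_1 = h²/(8m_eL²) = 2.791×10^-20 J, so ΔE = (3² − 2²)E_1 = 1.395×10^-19 J.
λ = hc/ΔE = (6.63×10^-34·3.00×10^8)/1.395×10^-19 = 1.43×10^-6 m = 1.43×10^3 nm.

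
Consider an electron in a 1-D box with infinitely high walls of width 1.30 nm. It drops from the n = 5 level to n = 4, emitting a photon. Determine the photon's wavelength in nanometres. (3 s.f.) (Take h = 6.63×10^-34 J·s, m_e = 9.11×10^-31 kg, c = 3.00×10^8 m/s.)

λ = 619 nm

E_1 = h²/(8m_eL²) = 3.569×10^-20 J, so ΔE = (5² − 4²)E_1 = 3.212×10^-19 J.
λ = hc/ΔE = (6.63×10^-34·3.00×10^8)/3.212×10^-19 = 6.19×10^-7 m = 619 nm.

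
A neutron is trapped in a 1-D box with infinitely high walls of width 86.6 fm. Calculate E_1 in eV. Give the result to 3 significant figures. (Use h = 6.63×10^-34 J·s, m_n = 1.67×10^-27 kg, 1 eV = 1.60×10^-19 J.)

E_1 = 2.74×10^4 eV

For an infinite well E_n = n²h²/(8m_nL²), so E_1 = h²/(8m_nL²) = (6.63×10^-34)²/(8·1.67×10^-27·(8.66×10^-14 m)²) = 4.387×10^-15 J.
Converting, E_1 = 4.387×10^-15 J / (1.60×10^-19 J/eV) = 2.74×10^4 eV.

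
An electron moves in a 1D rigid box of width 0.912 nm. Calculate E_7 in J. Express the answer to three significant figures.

E_7 = 3.55×10^-18 J

For an infinite well E_n = n²h²/(8m_eL²), so E_1 = h²/(8m_eL²) = (6.626×10^-34)²/(8·9.109×10^-31·(9.12×10^-10 m)²) = 7.244×10^-20 J.
Then E_7 = 7²·E_1 = 49·7.244×10^-20 J = 3.55×10^-18 J.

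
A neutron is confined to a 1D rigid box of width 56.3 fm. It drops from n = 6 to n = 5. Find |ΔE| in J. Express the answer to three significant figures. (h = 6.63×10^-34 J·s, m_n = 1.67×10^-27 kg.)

|ΔE| = 1.14×10^-13 J

E_1 = h²/(8m_nL²) = 1.038×10^-14 J.
|ΔE| = |6² − 5²|·E_1 = 11·1.038×10^-14 J = 1.14×10^-13 J.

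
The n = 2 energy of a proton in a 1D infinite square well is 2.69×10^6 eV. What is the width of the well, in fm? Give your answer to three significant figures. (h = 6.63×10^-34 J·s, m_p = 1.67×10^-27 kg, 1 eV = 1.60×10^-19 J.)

L = 17.5 fm

From E_n = n²h²/(8m_pL²), L = n·h/√(8m_pE_n).
E_2 = 2.69×10^6 eV = 4.304×10^-13 J, so L = 2·6.63×10^-34/√(8·1.67×10^-27·4.304×10^-13) = 1.75×10^-14 m = 17.5 fm.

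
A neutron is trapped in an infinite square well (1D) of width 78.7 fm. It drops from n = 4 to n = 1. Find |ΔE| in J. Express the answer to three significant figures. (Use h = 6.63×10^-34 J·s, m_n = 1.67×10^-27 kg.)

|ΔE| = 7.97×10^-14 J

E_1 = h²/(8m_nL²) = 5.312×10^-15 J.
|ΔE| = |4² − 1²|·E_1 = 15·5.312×10^-15 J = 7.97×10^-14 J.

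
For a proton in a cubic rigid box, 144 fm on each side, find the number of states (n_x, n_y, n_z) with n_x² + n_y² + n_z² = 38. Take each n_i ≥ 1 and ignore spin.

The level has n_x² + n_y² + n_z² = 38. The ordered positive-integer solutions are (1, 1, 6), (1, 6, 1), (2, 3, 5), (2, 5, 3), (3, 2, 5), (3, 5, 2), (5, 2, 3), (5, 3, 2), (6, 1, 1).
That gives 9 states.

degeneracy = 9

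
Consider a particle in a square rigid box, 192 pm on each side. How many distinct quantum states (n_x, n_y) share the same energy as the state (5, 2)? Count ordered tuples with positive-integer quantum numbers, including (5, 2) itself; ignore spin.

The level has n_x² + n_y² = 29. The ordered positive-integer solutions are (2, 5), (5, 2).
That gives 2 states.

degeneracy = 2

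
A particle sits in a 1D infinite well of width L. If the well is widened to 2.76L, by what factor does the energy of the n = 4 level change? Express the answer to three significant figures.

0.131

E_n ∝ 1/L², so the energy scales by 1/2.76² = 0.131.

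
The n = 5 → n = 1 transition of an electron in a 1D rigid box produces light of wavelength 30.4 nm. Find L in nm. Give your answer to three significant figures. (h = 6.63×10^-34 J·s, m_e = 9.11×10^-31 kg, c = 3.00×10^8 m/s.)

L = 0.470 nm

The photon carries ΔE = hc/λ = 6.63×10^-34·3.00×10^8/3.04×10^-8 m = 6.543×10^-18 J.
Since ΔE = (5² − 1²)E_1, E_1 = 2.726×10^-19 J, and L = h/√(8m_eE_1) = 4.70×10^-10 m = 0.470 nm.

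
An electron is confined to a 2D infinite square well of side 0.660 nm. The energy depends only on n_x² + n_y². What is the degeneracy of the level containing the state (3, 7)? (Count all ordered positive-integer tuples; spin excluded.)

degeneracy = 2

The level has n_x² + n_y² = 58. The ordered positive-integer solutions are (3, 7), (7, 3).
That gives 2 states.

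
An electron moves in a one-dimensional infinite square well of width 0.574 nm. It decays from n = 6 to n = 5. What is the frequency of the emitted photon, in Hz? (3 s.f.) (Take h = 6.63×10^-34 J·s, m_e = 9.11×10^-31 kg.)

E_1 = h²/(8m_eL²) = 1.831×10^-19 J and ΔE = (6² − 5²)E_1 = 2.014×10^-18 J.
f = ΔE/h = 2.014×10^-18/6.63×10^-34 = 3.04×10^15 Hz.

f = 3.04×10^15 Hz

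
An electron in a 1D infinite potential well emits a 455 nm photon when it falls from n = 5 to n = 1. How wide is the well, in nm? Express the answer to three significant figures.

L = 1.82 nm

The photon carries ΔE = hc/λ = 6.626×10^-34·2.998×10^8/4.55×10^-7 m = 4.366×10^-19 J.
Since ΔE = (5² − 1²)E_1, E_1 = 1.819×10^-20 J, and L = h/√(8m_eE_1) = 1.82×10^-9 m = 1.82 nm.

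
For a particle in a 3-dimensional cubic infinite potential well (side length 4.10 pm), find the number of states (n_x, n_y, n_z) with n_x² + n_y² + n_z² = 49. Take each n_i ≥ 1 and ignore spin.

The level has n_x² + n_y² + n_z² = 49. The ordered positive-integer solutions are (2, 3, 6), (2, 6, 3), (3, 2, 6), (3, 6, 2), (6, 2, 3), (6, 3, 2).
That gives 6 states.

degeneracy = 6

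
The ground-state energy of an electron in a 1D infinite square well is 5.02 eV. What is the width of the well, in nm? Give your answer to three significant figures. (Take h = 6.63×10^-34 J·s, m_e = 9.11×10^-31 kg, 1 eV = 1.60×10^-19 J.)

L = 0.274 nm

From E_n = n²h²/(8m_eL²), L = n·h/√(8m_eE_n).
E_1 = 5.02 eV = 8.032×10^-19 J, so L = 1·6.63×10^-34/√(8·9.11×10^-31·8.032×10^-19) = 2.74×10^-10 m = 0.274 nm.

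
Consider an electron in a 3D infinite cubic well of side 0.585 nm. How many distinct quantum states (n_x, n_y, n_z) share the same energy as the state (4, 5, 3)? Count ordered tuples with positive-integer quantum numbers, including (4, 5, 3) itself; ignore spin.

degeneracy = 6

The level has n_x² + n_y² + n_z² = 50. The ordered positive-integer solutions are (3, 4, 5), (3, 5, 4), (4, 3, 5), (4, 5, 3), (5, 3, 4), (5, 4, 3).
That gives 6 states.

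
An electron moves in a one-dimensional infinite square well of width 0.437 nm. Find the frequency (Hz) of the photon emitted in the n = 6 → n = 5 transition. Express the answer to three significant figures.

f = 5.24×10^15 Hz

E_1 = h²/(8m_eL²) = 3.155×10^-19 J and ΔE = (6² − 5²)E_1 = 3.471×10^-18 J.
f = ΔE/h = 3.471×10^-18/6.626×10^-34 = 5.24×10^15 Hz.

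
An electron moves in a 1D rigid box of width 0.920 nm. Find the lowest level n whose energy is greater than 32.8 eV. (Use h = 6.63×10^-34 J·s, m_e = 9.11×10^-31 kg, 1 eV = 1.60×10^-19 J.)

E_1 = h²/(8m_eL²) = 7.126×10^-20 J = 0.4454 eV.
Need n² > 32.8/0.4454 = 73.64, i.e. n > 8.581.
The smallest integer satisfying this is n = 9.

n = 9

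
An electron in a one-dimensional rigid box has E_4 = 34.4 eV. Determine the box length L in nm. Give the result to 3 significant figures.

From E_n = n²h²/(8m_eL²), L = n·h/√(8m_eE_n).
E_4 = 34.4 eV = 5.511×10^-18 J, so L = 4·6.626×10^-34/√(8·9.109×10^-31·5.511×10^-18) = 4.18×10^-10 m = 0.418 nm.

L = 0.418 nm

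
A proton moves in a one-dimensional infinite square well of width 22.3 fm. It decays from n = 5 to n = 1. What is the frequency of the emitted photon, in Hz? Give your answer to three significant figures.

f = 2.39×10^21 Hz

E_1 = h²/(8m_pL²) = 6.596×10^-14 J and ΔE = (5² − 1²)E_1 = 1.583×10^-12 J.
f = ΔE/h = 1.583×10^-12/6.626×10^-34 = 2.39×10^21 Hz.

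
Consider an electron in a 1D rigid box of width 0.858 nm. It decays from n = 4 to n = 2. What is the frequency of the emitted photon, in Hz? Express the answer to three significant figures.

E_1 = h²/(8m_eL²) = 8.184×10^-20 J and ΔE = (4² − 2²)E_1 = 9.821×10^-19 J.
f = ΔE/h = 9.821×10^-19/6.626×10^-34 = 1.48×10^15 Hz.

f = 1.48×10^15 Hz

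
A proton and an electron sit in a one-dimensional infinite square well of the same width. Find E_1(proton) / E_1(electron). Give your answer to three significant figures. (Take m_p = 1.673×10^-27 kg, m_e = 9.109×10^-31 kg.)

5.44×10^-4

E_n ∝ 1/m at fixed n and L, so the ratio is m_e/m_p = 9.109×10^-31/1.673×10^-27 = 5.44×10^-4.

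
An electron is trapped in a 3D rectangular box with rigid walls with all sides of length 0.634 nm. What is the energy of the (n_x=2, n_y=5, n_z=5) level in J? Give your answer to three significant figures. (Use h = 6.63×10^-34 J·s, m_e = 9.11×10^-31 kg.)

For a 3D rectangular well E = (h²/8m_e)·Σ n_i²/L_i² = (6.63×10^-34)²/(8·9.11×10^-31) · [2²/(0.634 nm)² + 5²/(0.634 nm)² + 5²/(0.634 nm)²].
Evaluating gives E = 8.10×10^-18 J.

E = 8.10×10^-18 J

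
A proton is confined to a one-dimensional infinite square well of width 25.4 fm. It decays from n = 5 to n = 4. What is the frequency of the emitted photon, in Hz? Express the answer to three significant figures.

f = 6.91×10^20 Hz

E_1 = h²/(8m_pL²) = 5.085×10^-14 J and ΔE = (5² − 4²)E_1 = 4.576×10^-13 J.
f = ΔE/h = 4.576×10^-13/6.626×10^-34 = 6.91×10^20 Hz.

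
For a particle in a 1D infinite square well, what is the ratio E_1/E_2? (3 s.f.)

E_n ∝ n², so E_1/E_2 = 1²/2² = 1/4 = 0.250.

0.250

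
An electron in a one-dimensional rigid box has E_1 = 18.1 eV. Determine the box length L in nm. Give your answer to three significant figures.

From E_n = n²h²/(8m_eL²), L = n·h/√(8m_eE_n).
E_1 = 18.1 eV = 2.900×10^-18 J, so L = 1·6.626×10^-34/√(8·9.109×10^-31·2.900×10^-18) = 1.44×10^-10 m = 0.144 nm.

L = 0.144 nm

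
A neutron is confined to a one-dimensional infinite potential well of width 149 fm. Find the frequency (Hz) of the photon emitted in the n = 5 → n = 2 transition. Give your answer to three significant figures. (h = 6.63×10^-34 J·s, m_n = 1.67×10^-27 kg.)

E_1 = h²/(8m_nL²) = 1.482×10^-15 J and ΔE = (5² − 2²)E_1 = 3.112×10^-14 J.
f = ΔE/h = 3.112×10^-14/6.63×10^-34 = 4.69×10^19 Hz.

f = 4.69×10^19 Hz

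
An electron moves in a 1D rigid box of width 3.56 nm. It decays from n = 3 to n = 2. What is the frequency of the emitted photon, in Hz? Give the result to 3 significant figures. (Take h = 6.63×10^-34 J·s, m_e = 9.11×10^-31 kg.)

f = 3.59×10^13 Hz

E_1 = h²/(8m_eL²) = 4.759×10^-21 J and ΔE = (3² − 2²)E_1 = 2.380×10^-20 J.
f = ΔE/h = 2.380×10^-20/6.63×10^-34 = 3.59×10^13 Hz.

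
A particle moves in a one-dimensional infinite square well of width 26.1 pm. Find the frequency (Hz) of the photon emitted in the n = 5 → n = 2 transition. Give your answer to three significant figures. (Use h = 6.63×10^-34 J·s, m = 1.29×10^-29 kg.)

f = 1.98×10^17 Hz

E_1 = h²/(8mL²) = 6.253×10^-18 J and ΔE = (5² − 2²)E_1 = 1.313×10^-16 J.
f = ΔE/h = 1.313×10^-16/6.63×10^-34 = 1.98×10^17 Hz.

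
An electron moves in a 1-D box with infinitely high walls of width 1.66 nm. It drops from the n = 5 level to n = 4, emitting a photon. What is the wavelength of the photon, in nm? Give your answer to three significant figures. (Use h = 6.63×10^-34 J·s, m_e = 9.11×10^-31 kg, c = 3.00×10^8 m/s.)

E_1 = h²/(8m_eL²) = 2.189×10^-20 J, so ΔE = (5² − 4²)E_1 = 1.970×10^-19 J.
λ = hc/ΔE = (6.63×10^-34·3.00×10^8)/1.970×10^-19 = 1.01×10^-6 m = 1.01×10^3 nm.

λ = 1.01×10^3 nm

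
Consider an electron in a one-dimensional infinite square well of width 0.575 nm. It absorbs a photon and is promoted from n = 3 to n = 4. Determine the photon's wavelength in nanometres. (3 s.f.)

E_1 = h²/(8m_eL²) = 1.822×10^-19 J, so ΔE = (4² − 3²)E_1 = 1.275×10^-18 J.
λ = hc/ΔE = (6.626×10^-34·2.998×10^8)/1.275×10^-18 = 1.56×10^-7 m = 156 nm.

λ = 156 nm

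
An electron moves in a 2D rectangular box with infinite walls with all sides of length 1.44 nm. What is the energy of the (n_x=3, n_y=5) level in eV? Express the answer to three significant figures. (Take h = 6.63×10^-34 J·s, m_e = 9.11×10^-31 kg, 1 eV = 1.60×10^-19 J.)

E = 6.18 eV

For a 2D rectangular well E = (h²/8m_e)·Σ n_i²/L_i² = (6.63×10^-34)²/(8·9.11×10^-31) · [3²/(1.44 nm)² + 5²/(1.44 nm)²].
Evaluating gives E = 9.889×10^-19 J = 6.18 eV.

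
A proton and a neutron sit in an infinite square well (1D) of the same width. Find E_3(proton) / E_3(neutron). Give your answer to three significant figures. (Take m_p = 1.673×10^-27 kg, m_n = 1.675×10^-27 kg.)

1.00

E_n ∝ 1/m at fixed n and L, so the ratio is m_n/m_p = 1.675×10^-27/1.673×10^-27 = 1.00.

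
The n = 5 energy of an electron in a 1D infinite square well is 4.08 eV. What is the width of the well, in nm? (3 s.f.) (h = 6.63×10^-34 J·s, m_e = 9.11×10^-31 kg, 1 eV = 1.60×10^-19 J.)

From E_n = n²h²/(8m_eL²), L = n·h/√(8m_eE_n).
E_5 = 4.08 eV = 6.528×10^-19 J, so L = 5·6.63×10^-34/√(8·9.11×10^-31·6.528×10^-19) = 1.52×10^-9 m = 1.52 nm.

L = 1.52 nm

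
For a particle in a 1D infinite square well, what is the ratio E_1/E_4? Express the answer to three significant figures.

0.0625

E_n ∝ n², so E_1/E_4 = 1²/4² = 1/16 = 0.0625.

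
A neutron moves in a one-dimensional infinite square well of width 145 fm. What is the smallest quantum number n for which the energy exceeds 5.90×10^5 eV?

n = 8

E_1 = h²/(8m_nL²) = 1.558×10^-15 J = 9725 eV.
Need n² > 5.90×10^5/9725 = 60.67, i.e. n > 7.789.
The smallest integer satisfying this is n = 8.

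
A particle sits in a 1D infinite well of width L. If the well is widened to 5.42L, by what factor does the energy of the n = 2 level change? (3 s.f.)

E_n ∝ 1/L², so the energy scales by 1/5.42² = 0.0340.

0.0340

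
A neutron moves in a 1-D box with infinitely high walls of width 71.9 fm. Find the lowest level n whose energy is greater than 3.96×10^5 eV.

E_1 = h²/(8m_nL²) = 6.338×10^-15 J = 3.956×10^4 eV.
Need n² > 3.96×10^5/3.956×10^4 = 10.01, i.e. n > 3.164.
The smallest integer satisfying this is n = 4.

n = 4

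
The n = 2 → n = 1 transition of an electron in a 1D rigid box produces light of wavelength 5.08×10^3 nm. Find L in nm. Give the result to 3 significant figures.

The photon carries ΔE = hc/λ = 6.626×10^-34·2.998×10^8/5.08×10^-6 m = 3.910×10^-20 J.
Since ΔE = (2² − 1²)E_1, E_1 = 1.303×10^-20 J, and L = h/√(8m_eE_1) = 2.15×10^-9 m = 2.15 nm.

L = 2.15 nm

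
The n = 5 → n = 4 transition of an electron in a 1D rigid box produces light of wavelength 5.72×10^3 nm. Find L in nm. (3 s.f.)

The photon carries ΔE = hc/λ = 6.626×10^-34·2.998×10^8/5.72×10^-6 m = 3.473×10^-20 J.
Since ΔE = (5² − 4²)E_1, E_1 = 3.859×10^-21 J, and L = h/√(8m_eE_1) = 3.95×10^-9 m = 3.95 nm.

L = 3.95 nm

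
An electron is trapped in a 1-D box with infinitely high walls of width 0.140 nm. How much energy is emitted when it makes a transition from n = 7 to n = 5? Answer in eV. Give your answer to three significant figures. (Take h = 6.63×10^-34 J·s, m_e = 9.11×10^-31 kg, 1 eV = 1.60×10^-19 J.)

|ΔE| = 462 eV

E_1 = h²/(8m_eL²) = 3.077×10^-18 J.
|ΔE| = |7² − 5²|·E_1 = 24·3.077×10^-18 J = 7.385×10^-17 J = 462 eV.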